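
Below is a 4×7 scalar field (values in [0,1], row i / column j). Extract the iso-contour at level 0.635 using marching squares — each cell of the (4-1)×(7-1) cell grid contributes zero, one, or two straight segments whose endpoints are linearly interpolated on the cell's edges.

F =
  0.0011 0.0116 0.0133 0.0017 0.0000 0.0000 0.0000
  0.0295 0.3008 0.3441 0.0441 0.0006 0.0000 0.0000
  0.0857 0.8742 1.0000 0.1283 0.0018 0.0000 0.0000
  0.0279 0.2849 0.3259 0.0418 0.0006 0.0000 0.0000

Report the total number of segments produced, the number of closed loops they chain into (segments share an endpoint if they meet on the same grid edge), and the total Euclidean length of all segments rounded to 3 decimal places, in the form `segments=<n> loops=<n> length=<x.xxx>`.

cell (1,0): code 0100 → (1.583,1.000)–(2.000,0.697)
cell (1,1): code 1100 → (1.444,2.000)–(1.583,1.000)
cell (1,2): code 1000 → (2.000,2.419)–(1.444,2.000)
cell (2,0): code 0010 → (2.000,0.697)–(2.406,1.000)
cell (2,1): code 0011 → (2.406,1.000)–(2.541,2.000)
cell (2,2): code 0001 → (2.541,2.000)–(2.000,2.419)
total: 6 segments, chained into 1 closed loop(s), length Σ = 4.422250

segments=6 loops=1 length=4.422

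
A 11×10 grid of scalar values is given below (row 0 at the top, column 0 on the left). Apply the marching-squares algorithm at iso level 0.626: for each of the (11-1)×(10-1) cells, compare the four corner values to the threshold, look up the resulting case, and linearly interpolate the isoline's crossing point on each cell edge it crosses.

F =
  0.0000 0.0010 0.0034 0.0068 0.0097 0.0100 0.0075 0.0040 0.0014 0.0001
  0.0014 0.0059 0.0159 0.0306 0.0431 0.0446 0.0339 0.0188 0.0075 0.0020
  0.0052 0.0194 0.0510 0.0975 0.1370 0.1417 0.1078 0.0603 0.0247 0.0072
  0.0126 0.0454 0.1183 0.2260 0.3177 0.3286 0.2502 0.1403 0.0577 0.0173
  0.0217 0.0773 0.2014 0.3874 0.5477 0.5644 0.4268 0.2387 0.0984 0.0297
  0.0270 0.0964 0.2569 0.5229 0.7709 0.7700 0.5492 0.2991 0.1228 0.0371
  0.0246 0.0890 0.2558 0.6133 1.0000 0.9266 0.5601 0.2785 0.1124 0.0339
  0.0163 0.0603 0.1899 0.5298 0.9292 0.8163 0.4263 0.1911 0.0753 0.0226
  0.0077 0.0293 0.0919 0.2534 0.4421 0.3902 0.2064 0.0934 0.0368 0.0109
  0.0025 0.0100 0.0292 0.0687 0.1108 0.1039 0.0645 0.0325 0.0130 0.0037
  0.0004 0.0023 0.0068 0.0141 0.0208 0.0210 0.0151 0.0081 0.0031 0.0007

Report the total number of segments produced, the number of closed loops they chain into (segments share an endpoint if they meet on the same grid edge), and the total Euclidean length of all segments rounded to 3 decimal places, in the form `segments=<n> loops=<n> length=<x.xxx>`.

segments=10 loops=1 length=9.650

cell (4,3): code 0100 → (4.351,4.000)–(5.000,3.416)
cell (4,4): code 1100 → (4.300,5.000)–(4.351,4.000)
cell (4,5): code 1000 → (5.000,5.652)–(4.300,5.000)
cell (5,3): code 0110 → (5.000,3.416)–(6.000,3.033)
cell (5,5): code 1001 → (6.000,5.820)–(5.000,5.652)
cell (6,3): code 0110 → (6.000,3.033)–(7.000,3.241)
cell (6,5): code 1001 → (7.000,5.488)–(6.000,5.820)
cell (7,3): code 0010 → (7.000,3.241)–(7.622,4.000)
cell (7,4): code 0011 → (7.622,4.000)–(7.447,5.000)
cell (7,5): code 0001 → (7.447,5.000)–(7.000,5.488)
total: 10 segments, chained into 1 closed loop(s), length Σ = 9.650218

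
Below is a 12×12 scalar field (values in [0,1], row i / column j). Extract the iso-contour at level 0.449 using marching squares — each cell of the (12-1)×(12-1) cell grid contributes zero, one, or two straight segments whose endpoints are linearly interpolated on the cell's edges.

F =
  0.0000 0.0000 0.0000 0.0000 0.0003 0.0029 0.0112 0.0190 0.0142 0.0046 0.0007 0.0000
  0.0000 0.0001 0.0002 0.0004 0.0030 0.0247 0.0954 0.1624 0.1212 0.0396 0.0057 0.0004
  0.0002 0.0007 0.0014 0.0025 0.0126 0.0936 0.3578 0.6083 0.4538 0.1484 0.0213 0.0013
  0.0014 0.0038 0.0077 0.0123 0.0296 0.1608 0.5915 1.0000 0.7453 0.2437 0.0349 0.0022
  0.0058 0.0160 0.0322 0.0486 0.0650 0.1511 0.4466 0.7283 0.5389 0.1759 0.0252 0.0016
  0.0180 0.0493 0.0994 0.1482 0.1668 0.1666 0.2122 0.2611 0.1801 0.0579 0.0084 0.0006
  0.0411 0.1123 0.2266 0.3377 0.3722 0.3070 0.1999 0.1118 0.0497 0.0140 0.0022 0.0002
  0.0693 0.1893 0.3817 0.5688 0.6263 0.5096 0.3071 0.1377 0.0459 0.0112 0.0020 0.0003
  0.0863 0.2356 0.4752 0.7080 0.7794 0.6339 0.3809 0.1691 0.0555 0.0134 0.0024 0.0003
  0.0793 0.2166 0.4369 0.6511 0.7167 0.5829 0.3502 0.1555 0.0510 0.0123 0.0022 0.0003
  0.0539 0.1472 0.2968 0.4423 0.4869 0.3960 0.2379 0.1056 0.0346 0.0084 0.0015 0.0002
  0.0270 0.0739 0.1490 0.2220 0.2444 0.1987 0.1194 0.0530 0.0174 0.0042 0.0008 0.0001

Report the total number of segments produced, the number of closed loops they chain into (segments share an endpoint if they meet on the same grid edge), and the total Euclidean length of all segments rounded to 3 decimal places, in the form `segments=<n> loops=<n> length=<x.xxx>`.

segments=28 loops=2 length=20.813

cell (1,6): code 0100 → (1.643,7.000)–(2.000,6.364)
cell (1,7): code 1100 → (1.986,8.000)–(1.643,7.000)
cell (1,8): code 1000 → (2.000,8.016)–(1.986,8.000)
cell (2,5): code 0100 → (2.390,6.000)–(3.000,5.669)
cell (2,6): code 1110 → (2.000,6.364)–(2.390,6.000)
cell (2,8): code 1001 → (3.000,8.591)–(2.000,8.016)
cell (3,5): code 0010 → (3.000,5.669)–(3.983,6.000)
cell (3,6): code 0111 → (3.983,6.000)–(4.000,6.009)
cell (3,8): code 1001 → (4.000,8.248)–(3.000,8.591)
cell (4,6): code 0010 → (4.000,6.009)–(4.598,7.000)
cell (4,7): code 0011 → (4.598,7.000)–(4.251,8.000)
cell (4,8): code 0001 → (4.251,8.000)–(4.000,8.248)
cell (6,2): code 0100 → (6.482,3.000)–(7.000,2.360)
cell (6,3): code 1100 → (6.302,4.000)–(6.482,3.000)
cell (6,4): code 1100 → (6.701,5.000)–(6.302,4.000)
cell (6,5): code 1000 → (7.000,5.299)–(6.701,5.000)
cell (7,1): code 0100 → (7.720,2.000)–(8.000,1.891)
cell (7,2): code 1110 → (7.000,2.360)–(7.720,2.000)
cell (7,5): code 1001 → (8.000,5.731)–(7.000,5.299)
cell (8,1): code 0010 → (8.000,1.891)–(8.684,2.000)
cell (8,2): code 0111 → (8.684,2.000)–(9.000,2.056)
cell (8,5): code 1001 → (9.000,5.575)–(8.000,5.731)
cell (9,2): code 0010 → (9.000,2.056)–(9.968,3.000)
cell (9,3): code 0111 → (9.968,3.000)–(10.000,3.150)
cell (9,4): code 1011 → (10.000,4.417)–(9.716,5.000)
cell (9,5): code 0001 → (9.716,5.000)–(9.000,5.575)
cell (10,3): code 0010 → (10.000,3.150)–(10.156,4.000)
cell (10,4): code 0001 → (10.156,4.000)–(10.000,4.417)
total: 28 segments, chained into 2 closed loop(s), length Σ = 20.812519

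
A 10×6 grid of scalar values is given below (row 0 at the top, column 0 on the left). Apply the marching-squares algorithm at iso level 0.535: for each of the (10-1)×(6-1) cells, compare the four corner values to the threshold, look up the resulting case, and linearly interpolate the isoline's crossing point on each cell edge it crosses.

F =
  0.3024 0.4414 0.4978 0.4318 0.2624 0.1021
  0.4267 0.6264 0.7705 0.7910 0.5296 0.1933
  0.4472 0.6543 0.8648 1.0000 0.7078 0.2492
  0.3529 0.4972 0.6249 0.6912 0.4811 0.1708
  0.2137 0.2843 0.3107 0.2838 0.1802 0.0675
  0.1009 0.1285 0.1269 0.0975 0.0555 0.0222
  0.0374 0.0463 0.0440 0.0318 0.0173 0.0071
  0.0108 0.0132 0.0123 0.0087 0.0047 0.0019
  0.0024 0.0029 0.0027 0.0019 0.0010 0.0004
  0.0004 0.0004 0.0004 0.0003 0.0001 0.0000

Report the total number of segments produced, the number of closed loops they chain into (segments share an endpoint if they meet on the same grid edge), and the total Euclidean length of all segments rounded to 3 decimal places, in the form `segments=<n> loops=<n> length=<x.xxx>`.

cell (0,0): code 0100 → (0.506,1.000)–(1.000,0.542)
cell (0,1): code 1100 → (0.136,2.000)–(0.506,1.000)
cell (0,2): code 1100 → (0.287,3.000)–(0.136,2.000)
cell (0,3): code 1000 → (1.000,3.979)–(0.287,3.000)
cell (1,0): code 0110 → (1.000,0.542)–(2.000,0.424)
cell (1,3): code 1101 → (1.030,4.000)–(1.000,3.979)
cell (1,4): code 1000 → (2.000,4.377)–(1.030,4.000)
cell (2,0): code 0010 → (2.000,0.424)–(2.759,1.000)
cell (2,1): code 0111 → (2.759,1.000)–(3.000,1.296)
cell (2,3): code 1011 → (3.000,3.743)–(2.762,4.000)
cell (2,4): code 0001 → (2.762,4.000)–(2.000,4.377)
cell (3,1): code 0010 → (3.000,1.296)–(3.286,2.000)
cell (3,2): code 0011 → (3.286,2.000)–(3.383,3.000)
cell (3,3): code 0001 → (3.383,3.000)–(3.000,3.743)
total: 14 segments, chained into 1 closed loop(s), length Σ = 11.181907

segments=14 loops=1 length=11.182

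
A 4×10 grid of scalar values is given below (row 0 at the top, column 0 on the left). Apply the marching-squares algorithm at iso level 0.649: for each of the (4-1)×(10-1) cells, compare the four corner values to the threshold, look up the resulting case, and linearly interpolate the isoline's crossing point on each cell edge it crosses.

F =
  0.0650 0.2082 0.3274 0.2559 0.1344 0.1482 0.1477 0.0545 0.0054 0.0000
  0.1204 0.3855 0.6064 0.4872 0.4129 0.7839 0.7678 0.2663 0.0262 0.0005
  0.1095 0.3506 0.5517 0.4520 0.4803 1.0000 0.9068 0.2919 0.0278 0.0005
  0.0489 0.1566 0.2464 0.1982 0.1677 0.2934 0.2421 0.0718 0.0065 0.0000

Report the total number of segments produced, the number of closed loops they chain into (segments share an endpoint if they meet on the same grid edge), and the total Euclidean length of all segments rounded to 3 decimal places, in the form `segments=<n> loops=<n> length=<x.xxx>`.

cell (0,4): code 0100 → (0.788,5.000)–(1.000,4.636)
cell (0,5): code 1100 → (0.808,6.000)–(0.788,5.000)
cell (0,6): code 1000 → (1.000,6.237)–(0.808,6.000)
cell (1,4): code 0110 → (1.000,4.636)–(2.000,4.325)
cell (1,6): code 1001 → (2.000,6.419)–(1.000,6.237)
cell (2,4): code 0010 → (2.000,4.325)–(2.497,5.000)
cell (2,5): code 0011 → (2.497,5.000)–(2.388,6.000)
cell (2,6): code 0001 → (2.388,6.000)–(2.000,6.419)
total: 8 segments, chained into 1 closed loop(s), length Σ = 6.205295

segments=8 loops=1 length=6.205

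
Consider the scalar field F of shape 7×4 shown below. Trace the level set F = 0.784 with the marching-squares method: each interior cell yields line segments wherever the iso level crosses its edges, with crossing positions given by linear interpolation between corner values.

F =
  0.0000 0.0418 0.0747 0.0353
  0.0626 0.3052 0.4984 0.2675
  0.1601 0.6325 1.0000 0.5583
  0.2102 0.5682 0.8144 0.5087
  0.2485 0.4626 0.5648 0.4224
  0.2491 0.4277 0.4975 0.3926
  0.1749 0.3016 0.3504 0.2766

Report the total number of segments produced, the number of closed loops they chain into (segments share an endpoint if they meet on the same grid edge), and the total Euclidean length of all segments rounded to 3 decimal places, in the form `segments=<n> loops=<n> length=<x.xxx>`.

segments=6 loops=1 length=3.887

cell (1,1): code 0100 → (1.569,2.000)–(2.000,1.412)
cell (1,2): code 1000 → (2.000,2.489)–(1.569,2.000)
cell (2,1): code 0110 → (2.000,1.412)–(3.000,1.877)
cell (2,2): code 1001 → (3.000,2.099)–(2.000,2.489)
cell (3,1): code 0010 → (3.000,1.877)–(3.122,2.000)
cell (3,2): code 0001 → (3.122,2.000)–(3.000,2.099)
total: 6 segments, chained into 1 closed loop(s), length Σ = 3.886618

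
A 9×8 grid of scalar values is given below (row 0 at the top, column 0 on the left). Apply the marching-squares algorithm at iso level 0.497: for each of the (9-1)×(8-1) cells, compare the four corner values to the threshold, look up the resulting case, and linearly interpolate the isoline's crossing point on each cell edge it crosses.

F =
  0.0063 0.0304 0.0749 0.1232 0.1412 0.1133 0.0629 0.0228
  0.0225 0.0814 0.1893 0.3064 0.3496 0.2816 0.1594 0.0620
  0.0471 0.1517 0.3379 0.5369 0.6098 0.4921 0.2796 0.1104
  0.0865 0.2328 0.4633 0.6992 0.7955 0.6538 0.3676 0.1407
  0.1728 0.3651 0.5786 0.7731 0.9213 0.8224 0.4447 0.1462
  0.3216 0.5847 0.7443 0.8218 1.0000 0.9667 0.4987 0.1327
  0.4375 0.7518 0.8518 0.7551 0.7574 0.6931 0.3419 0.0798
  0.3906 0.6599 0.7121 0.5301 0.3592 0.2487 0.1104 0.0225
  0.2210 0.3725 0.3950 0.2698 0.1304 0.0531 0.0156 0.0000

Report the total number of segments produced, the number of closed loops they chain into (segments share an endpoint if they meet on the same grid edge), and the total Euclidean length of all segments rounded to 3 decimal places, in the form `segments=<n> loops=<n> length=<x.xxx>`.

cell (1,2): code 0100 → (1.827,3.000)–(2.000,2.799)
cell (1,3): code 1100 → (1.566,4.000)–(1.827,3.000)
cell (1,4): code 1000 → (2.000,4.958)–(1.566,4.000)
cell (2,2): code 0110 → (2.000,2.799)–(3.000,2.143)
cell (2,4): code 1101 → (2.030,5.000)–(2.000,4.958)
cell (2,5): code 1000 → (3.000,5.548)–(2.030,5.000)
cell (3,1): code 0100 → (3.292,2.000)–(4.000,1.618)
cell (3,2): code 1110 → (3.000,2.143)–(3.292,2.000)
cell (3,5): code 1001 → (4.000,5.862)–(3.000,5.548)
cell (4,0): code 0100 → (4.601,1.000)–(5.000,0.667)
cell (4,1): code 1110 → (4.000,1.618)–(4.601,1.000)
cell (4,5): code 1101 → (4.969,6.000)–(4.000,5.862)
cell (4,6): code 1000 → (5.000,6.005)–(4.969,6.000)
cell (5,0): code 0110 → (5.000,0.667)–(6.000,0.189)
cell (5,5): code 1011 → (6.000,5.558)–(5.011,6.000)
cell (5,6): code 0001 → (5.011,6.000)–(5.000,6.005)
cell (6,0): code 0110 → (6.000,0.189)–(7.000,0.395)
cell (6,3): code 1011 → (7.000,3.194)–(6.654,4.000)
cell (6,4): code 0011 → (6.654,4.000)–(6.441,5.000)
cell (6,5): code 0001 → (6.441,5.000)–(6.000,5.558)
cell (7,0): code 0010 → (7.000,0.395)–(7.567,1.000)
cell (7,1): code 0011 → (7.567,1.000)–(7.678,2.000)
cell (7,2): code 0011 → (7.678,2.000)–(7.127,3.000)
cell (7,3): code 0001 → (7.127,3.000)–(7.000,3.194)
total: 24 segments, chained into 1 closed loop(s), length Σ = 18.325692

segments=24 loops=1 length=18.326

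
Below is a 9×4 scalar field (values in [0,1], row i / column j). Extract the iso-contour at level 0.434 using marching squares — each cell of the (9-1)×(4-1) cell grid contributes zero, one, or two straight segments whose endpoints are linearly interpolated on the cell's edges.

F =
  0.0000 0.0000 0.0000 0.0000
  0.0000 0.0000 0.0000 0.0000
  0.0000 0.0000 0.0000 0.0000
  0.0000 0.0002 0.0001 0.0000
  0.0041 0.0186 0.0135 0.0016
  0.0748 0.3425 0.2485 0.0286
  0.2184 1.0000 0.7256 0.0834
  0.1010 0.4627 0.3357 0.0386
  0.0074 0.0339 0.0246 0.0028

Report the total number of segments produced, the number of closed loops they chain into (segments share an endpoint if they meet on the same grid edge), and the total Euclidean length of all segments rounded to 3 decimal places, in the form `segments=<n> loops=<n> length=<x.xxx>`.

segments=8 loops=1 length=6.135

cell (5,0): code 0100 → (5.139,1.000)–(6.000,0.276)
cell (5,1): code 1100 → (5.389,2.000)–(5.139,1.000)
cell (5,2): code 1000 → (6.000,2.454)–(5.389,2.000)
cell (6,0): code 0110 → (6.000,0.276)–(7.000,0.921)
cell (6,1): code 1011 → (7.000,1.226)–(6.748,2.000)
cell (6,2): code 0001 → (6.748,2.000)–(6.000,2.454)
cell (7,0): code 0010 → (7.000,0.921)–(7.067,1.000)
cell (7,1): code 0001 → (7.067,1.000)–(7.000,1.226)
total: 8 segments, chained into 1 closed loop(s), length Σ = 6.135340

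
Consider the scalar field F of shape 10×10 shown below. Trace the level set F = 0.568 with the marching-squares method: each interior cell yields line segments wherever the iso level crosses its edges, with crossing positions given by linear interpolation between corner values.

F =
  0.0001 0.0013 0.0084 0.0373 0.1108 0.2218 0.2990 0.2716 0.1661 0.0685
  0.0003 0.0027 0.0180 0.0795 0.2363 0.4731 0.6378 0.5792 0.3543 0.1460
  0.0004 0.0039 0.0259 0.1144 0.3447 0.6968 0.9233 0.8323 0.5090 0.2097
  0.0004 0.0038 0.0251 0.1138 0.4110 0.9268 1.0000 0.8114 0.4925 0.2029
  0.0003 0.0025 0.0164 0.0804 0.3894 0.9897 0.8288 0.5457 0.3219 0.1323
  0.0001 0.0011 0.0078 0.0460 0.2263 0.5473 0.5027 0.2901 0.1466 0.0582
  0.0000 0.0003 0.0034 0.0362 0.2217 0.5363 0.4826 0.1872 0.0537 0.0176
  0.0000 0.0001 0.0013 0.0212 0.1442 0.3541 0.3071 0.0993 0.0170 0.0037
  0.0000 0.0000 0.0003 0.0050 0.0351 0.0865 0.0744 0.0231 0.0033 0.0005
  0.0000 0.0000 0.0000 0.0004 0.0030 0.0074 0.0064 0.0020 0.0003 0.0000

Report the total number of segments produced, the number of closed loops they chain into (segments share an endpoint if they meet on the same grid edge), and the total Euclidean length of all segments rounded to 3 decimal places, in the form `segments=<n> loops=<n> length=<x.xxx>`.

segments=14 loops=1 length=11.983

cell (0,5): code 0100 → (0.794,6.000)–(1.000,5.576)
cell (0,6): code 1100 → (0.964,7.000)–(0.794,6.000)
cell (0,7): code 1000 → (1.000,7.050)–(0.964,7.000)
cell (1,4): code 0100 → (1.424,5.000)–(2.000,4.634)
cell (1,5): code 1110 → (1.000,5.576)–(1.424,5.000)
cell (1,7): code 1001 → (2.000,7.818)–(1.000,7.050)
cell (2,4): code 0110 → (2.000,4.634)–(3.000,4.304)
cell (2,7): code 1001 → (3.000,7.763)–(2.000,7.818)
cell (3,4): code 0110 → (3.000,4.304)–(4.000,4.298)
cell (3,6): code 1011 → (4.000,6.921)–(3.916,7.000)
cell (3,7): code 0001 → (3.916,7.000)–(3.000,7.763)
cell (4,4): code 0010 → (4.000,4.298)–(4.953,5.000)
cell (4,5): code 0011 → (4.953,5.000)–(4.800,6.000)
cell (4,6): code 0001 → (4.800,6.000)–(4.000,6.921)
total: 14 segments, chained into 1 closed loop(s), length Σ = 11.983273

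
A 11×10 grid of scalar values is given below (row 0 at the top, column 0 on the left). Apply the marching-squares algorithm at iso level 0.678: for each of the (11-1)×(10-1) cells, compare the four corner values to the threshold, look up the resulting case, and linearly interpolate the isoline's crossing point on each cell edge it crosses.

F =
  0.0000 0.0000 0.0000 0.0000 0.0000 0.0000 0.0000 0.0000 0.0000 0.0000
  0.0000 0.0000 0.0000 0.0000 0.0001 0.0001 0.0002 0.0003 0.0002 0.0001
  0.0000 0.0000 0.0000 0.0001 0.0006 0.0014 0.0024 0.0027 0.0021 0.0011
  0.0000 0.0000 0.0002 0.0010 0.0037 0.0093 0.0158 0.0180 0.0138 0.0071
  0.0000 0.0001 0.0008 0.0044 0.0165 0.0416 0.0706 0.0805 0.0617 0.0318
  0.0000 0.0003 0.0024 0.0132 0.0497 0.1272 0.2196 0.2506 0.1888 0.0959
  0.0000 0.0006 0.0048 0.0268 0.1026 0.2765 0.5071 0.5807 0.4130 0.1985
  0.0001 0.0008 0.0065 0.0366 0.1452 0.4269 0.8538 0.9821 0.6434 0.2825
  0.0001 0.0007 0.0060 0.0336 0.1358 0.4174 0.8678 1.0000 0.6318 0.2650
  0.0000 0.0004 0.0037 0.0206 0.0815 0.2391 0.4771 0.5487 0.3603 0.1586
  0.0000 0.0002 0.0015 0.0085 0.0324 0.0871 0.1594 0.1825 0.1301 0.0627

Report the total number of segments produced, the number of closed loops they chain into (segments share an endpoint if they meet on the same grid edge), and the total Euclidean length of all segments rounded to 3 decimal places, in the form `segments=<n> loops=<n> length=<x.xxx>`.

cell (6,5): code 0100 → (6.493,6.000)–(7.000,5.588)
cell (6,6): code 1100 → (6.242,7.000)–(6.493,6.000)
cell (6,7): code 1000 → (7.000,7.898)–(6.242,7.000)
cell (7,5): code 0110 → (7.000,5.588)–(8.000,5.579)
cell (7,7): code 1001 → (8.000,7.875)–(7.000,7.898)
cell (8,5): code 0010 → (8.000,5.579)–(8.486,6.000)
cell (8,6): code 0011 → (8.486,6.000)–(8.713,7.000)
cell (8,7): code 0001 → (8.713,7.000)–(8.000,7.875)
total: 8 segments, chained into 1 closed loop(s), length Σ = 7.656568

segments=8 loops=1 length=7.657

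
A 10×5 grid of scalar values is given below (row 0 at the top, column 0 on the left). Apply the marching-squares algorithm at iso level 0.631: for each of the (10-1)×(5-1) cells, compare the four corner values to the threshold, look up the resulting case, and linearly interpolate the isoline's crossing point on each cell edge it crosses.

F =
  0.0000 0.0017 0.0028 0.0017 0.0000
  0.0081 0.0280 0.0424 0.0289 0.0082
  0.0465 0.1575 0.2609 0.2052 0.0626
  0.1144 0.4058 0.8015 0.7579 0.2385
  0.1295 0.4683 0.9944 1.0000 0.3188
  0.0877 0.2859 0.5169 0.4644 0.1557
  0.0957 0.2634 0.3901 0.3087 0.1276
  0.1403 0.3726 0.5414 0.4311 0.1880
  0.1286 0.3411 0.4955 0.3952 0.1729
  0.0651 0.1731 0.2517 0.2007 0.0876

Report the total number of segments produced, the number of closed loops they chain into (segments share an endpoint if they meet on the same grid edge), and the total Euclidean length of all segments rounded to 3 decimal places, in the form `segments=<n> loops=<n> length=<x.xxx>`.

segments=8 loops=1 length=6.856

cell (2,1): code 0100 → (2.685,2.000)–(3.000,1.569)
cell (2,2): code 1100 → (2.770,3.000)–(2.685,2.000)
cell (2,3): code 1000 → (3.000,3.244)–(2.770,3.000)
cell (3,1): code 0110 → (3.000,1.569)–(4.000,1.309)
cell (3,3): code 1001 → (4.000,3.542)–(3.000,3.244)
cell (4,1): code 0010 → (4.000,1.309)–(4.761,2.000)
cell (4,2): code 0011 → (4.761,2.000)–(4.689,3.000)
cell (4,3): code 0001 → (4.689,3.000)–(4.000,3.542)
total: 8 segments, chained into 1 closed loop(s), length Σ = 6.856184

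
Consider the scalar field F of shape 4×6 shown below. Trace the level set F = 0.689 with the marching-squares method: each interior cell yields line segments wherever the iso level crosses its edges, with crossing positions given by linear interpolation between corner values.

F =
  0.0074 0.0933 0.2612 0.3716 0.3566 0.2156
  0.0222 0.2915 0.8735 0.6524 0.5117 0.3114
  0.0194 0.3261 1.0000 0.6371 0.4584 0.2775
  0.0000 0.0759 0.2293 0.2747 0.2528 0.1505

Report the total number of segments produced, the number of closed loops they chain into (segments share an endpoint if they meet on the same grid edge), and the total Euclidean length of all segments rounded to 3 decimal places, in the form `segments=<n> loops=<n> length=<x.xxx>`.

segments=6 loops=1 length=4.895

cell (0,1): code 0100 → (0.699,2.000)–(1.000,1.683)
cell (0,2): code 1000 → (1.000,2.834)–(0.699,2.000)
cell (1,1): code 0110 → (1.000,1.683)–(2.000,1.539)
cell (1,2): code 1001 → (2.000,2.857)–(1.000,2.834)
cell (2,1): code 0010 → (2.000,1.539)–(2.404,2.000)
cell (2,2): code 0001 → (2.404,2.000)–(2.000,2.857)
total: 6 segments, chained into 1 closed loop(s), length Σ = 4.895479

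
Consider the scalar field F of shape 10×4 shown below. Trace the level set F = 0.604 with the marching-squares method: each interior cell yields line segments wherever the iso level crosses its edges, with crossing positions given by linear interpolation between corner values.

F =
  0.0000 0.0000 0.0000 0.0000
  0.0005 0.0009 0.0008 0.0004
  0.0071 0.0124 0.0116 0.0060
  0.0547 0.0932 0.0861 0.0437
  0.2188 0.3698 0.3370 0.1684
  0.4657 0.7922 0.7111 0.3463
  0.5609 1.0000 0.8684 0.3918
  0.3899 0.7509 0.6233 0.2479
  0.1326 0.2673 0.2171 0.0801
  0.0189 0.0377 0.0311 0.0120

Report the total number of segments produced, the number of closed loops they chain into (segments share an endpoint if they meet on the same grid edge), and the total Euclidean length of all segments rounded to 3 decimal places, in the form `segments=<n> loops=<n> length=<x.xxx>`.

cell (4,0): code 0100 → (4.554,1.000)–(5.000,0.424)
cell (4,1): code 1100 → (4.714,2.000)–(4.554,1.000)
cell (4,2): code 1000 → (5.000,2.294)–(4.714,2.000)
cell (5,0): code 0110 → (5.000,0.424)–(6.000,0.098)
cell (5,2): code 1001 → (6.000,2.555)–(5.000,2.294)
cell (6,0): code 0110 → (6.000,0.098)–(7.000,0.593)
cell (6,2): code 1001 → (7.000,2.051)–(6.000,2.555)
cell (7,0): code 0010 → (7.000,0.593)–(7.304,1.000)
cell (7,1): code 0011 → (7.304,1.000)–(7.048,2.000)
cell (7,2): code 0001 → (7.048,2.000)–(7.000,2.051)
total: 10 segments, chained into 1 closed loop(s), length Σ = 8.081793

segments=10 loops=1 length=8.082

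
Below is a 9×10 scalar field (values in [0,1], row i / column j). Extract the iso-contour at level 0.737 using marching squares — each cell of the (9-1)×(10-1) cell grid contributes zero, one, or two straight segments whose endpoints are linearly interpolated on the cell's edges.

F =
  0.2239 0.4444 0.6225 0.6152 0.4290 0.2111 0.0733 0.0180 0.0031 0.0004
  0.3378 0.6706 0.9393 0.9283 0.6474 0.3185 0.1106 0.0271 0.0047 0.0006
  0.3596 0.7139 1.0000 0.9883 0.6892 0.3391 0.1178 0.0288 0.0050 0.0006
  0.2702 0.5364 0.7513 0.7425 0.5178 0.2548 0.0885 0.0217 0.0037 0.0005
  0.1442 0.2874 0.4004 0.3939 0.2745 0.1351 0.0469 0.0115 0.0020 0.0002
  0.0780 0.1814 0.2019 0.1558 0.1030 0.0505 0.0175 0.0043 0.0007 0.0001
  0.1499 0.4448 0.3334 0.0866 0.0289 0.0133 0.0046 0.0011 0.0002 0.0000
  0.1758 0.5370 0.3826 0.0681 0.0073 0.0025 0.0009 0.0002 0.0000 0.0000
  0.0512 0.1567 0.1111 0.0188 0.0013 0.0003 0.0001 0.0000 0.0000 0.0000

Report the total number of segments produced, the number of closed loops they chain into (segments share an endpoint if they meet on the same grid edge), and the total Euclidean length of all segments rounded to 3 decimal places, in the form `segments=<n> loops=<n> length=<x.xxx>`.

segments=10 loops=1 length=8.641

cell (0,1): code 0100 → (0.361,2.000)–(1.000,1.247)
cell (0,2): code 1100 → (0.389,3.000)–(0.361,2.000)
cell (0,3): code 1000 → (1.000,3.681)–(0.389,3.000)
cell (1,1): code 0110 → (1.000,1.247)–(2.000,1.081)
cell (1,3): code 1001 → (2.000,3.840)–(1.000,3.681)
cell (2,1): code 0110 → (2.000,1.081)–(3.000,1.933)
cell (2,3): code 1001 → (3.000,3.024)–(2.000,3.840)
cell (3,1): code 0010 → (3.000,1.933)–(3.041,2.000)
cell (3,2): code 0011 → (3.041,2.000)–(3.016,3.000)
cell (3,3): code 0001 → (3.016,3.000)–(3.000,3.024)
total: 10 segments, chained into 1 closed loop(s), length Σ = 8.641031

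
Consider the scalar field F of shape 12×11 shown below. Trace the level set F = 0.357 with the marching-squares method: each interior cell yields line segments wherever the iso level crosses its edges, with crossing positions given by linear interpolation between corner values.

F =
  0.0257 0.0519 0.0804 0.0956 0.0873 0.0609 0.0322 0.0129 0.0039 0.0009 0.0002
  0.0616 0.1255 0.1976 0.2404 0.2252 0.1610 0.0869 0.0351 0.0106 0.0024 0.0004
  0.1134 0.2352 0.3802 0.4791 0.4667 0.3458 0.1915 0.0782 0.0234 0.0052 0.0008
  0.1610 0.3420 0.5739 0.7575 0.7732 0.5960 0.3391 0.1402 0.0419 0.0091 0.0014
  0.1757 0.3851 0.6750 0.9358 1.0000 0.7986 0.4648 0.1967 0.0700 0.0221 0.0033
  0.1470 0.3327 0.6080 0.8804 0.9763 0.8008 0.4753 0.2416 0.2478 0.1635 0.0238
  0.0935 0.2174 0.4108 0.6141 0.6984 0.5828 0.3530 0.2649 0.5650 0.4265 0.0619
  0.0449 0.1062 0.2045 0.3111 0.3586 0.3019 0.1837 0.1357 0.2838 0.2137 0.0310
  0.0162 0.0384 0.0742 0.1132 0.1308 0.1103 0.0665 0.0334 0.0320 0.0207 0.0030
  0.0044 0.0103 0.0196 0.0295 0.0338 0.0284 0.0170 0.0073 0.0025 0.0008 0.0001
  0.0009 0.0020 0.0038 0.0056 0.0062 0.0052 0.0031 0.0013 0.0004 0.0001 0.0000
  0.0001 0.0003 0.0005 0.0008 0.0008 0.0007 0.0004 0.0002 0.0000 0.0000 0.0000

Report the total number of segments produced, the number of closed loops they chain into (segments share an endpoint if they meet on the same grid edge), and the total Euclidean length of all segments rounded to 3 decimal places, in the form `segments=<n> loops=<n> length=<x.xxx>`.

segments=30 loops=2 length=22.133

cell (1,1): code 0100 → (1.873,2.000)–(2.000,1.840)
cell (1,2): code 1100 → (1.488,3.000)–(1.873,2.000)
cell (1,3): code 1100 → (1.546,4.000)–(1.488,3.000)
cell (1,4): code 1000 → (2.000,4.907)–(1.546,4.000)
cell (2,1): code 0110 → (2.000,1.840)–(3.000,1.065)
cell (2,4): code 1101 → (2.045,5.000)–(2.000,4.907)
cell (2,5): code 1000 → (3.000,5.930)–(2.045,5.000)
cell (3,0): code 0100 → (3.348,1.000)–(4.000,0.866)
cell (3,1): code 1110 → (3.000,1.065)–(3.348,1.000)
cell (3,5): code 1101 → (3.142,6.000)–(3.000,5.930)
cell (3,6): code 1000 → (4.000,6.402)–(3.142,6.000)
cell (4,0): code 0010 → (4.000,0.866)–(4.536,1.000)
cell (4,1): code 0111 → (4.536,1.000)–(5.000,1.088)
cell (4,6): code 1001 → (5.000,6.506)–(4.000,6.402)
cell (5,1): code 0110 → (5.000,1.088)–(6.000,1.722)
cell (5,5): code 1011 → (6.000,5.983)–(5.967,6.000)
cell (5,6): code 0001 → (5.967,6.000)–(5.000,6.506)
cell (5,7): code 0100 → (5.344,8.000)–(6.000,7.307)
cell (5,8): code 1100 → (5.736,9.000)–(5.344,8.000)
cell (5,9): code 1000 → (6.000,9.191)–(5.736,9.000)
cell (6,1): code 0010 → (6.000,1.722)–(6.261,2.000)
cell (6,2): code 0011 → (6.261,2.000)–(6.849,3.000)
cell (6,3): code 0111 → (6.849,3.000)–(7.000,3.966)
cell (6,4): code 1011 → (7.000,4.028)–(6.804,5.000)
cell (6,5): code 0001 → (6.804,5.000)–(6.000,5.983)
cell (6,7): code 0010 → (6.000,7.307)–(6.740,8.000)
cell (6,8): code 0011 → (6.740,8.000)–(6.327,9.000)
cell (6,9): code 0001 → (6.327,9.000)–(6.000,9.191)
cell (7,3): code 0010 → (7.000,3.966)–(7.007,4.000)
cell (7,4): code 0001 → (7.007,4.000)–(7.000,4.028)
total: 30 segments, chained into 2 closed loop(s), length Σ = 22.133260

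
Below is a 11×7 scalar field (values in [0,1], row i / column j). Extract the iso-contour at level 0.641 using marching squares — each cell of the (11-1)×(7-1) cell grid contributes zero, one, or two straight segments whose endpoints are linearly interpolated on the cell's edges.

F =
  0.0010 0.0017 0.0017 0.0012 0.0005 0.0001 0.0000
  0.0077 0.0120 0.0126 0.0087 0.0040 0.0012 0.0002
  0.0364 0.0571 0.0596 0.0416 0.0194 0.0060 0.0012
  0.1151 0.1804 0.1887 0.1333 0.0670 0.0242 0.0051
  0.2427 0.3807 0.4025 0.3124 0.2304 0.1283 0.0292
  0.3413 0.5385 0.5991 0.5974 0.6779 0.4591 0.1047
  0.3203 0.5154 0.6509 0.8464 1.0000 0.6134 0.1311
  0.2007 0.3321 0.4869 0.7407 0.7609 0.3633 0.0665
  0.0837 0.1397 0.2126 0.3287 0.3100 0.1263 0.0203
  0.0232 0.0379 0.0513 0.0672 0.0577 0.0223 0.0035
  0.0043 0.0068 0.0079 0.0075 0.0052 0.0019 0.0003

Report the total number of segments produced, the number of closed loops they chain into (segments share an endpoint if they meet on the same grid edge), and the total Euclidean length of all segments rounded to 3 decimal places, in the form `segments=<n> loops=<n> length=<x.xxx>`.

segments=12 loops=1 length=8.125

cell (4,3): code 0100 → (4.918,4.000)–(5.000,3.542)
cell (4,4): code 1000 → (5.000,4.169)–(4.918,4.000)
cell (5,1): code 0100 → (5.809,2.000)–(6.000,1.927)
cell (5,2): code 1100 → (5.175,3.000)–(5.809,2.000)
cell (5,3): code 1110 → (5.000,3.542)–(5.175,3.000)
cell (5,4): code 1001 → (6.000,4.929)–(5.000,4.169)
cell (6,1): code 0010 → (6.000,1.927)–(6.060,2.000)
cell (6,2): code 0111 → (6.060,2.000)–(7.000,2.607)
cell (6,4): code 1001 → (7.000,4.302)–(6.000,4.929)
cell (7,2): code 0010 → (7.000,2.607)–(7.242,3.000)
cell (7,3): code 0011 → (7.242,3.000)–(7.266,4.000)
cell (7,4): code 0001 → (7.266,4.000)–(7.000,4.302)
total: 12 segments, chained into 1 closed loop(s), length Σ = 8.124788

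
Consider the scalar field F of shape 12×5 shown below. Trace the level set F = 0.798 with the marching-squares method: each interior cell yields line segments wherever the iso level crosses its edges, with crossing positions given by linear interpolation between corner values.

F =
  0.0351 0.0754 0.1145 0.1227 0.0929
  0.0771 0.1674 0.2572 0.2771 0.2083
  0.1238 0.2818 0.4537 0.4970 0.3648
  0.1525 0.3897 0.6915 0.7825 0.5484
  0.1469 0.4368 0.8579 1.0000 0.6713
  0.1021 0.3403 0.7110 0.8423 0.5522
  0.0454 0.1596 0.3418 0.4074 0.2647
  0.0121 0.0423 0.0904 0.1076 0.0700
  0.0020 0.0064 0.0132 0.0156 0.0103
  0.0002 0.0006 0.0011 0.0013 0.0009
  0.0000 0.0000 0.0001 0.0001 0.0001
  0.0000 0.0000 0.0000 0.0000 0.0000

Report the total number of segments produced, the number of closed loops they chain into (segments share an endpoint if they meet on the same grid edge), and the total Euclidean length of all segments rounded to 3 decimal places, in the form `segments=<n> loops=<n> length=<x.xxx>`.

cell (3,1): code 0100 → (3.640,2.000)–(4.000,1.858)
cell (3,2): code 1100 → (3.071,3.000)–(3.640,2.000)
cell (3,3): code 1000 → (4.000,3.615)–(3.071,3.000)
cell (4,1): code 0010 → (4.000,1.858)–(4.408,2.000)
cell (4,2): code 0111 → (4.408,2.000)–(5.000,2.663)
cell (4,3): code 1001 → (5.000,3.153)–(4.000,3.615)
cell (5,2): code 0010 → (5.000,2.663)–(5.102,3.000)
cell (5,3): code 0001 → (5.102,3.000)–(5.000,3.153)
total: 8 segments, chained into 1 closed loop(s), length Σ = 5.609196

segments=8 loops=1 length=5.609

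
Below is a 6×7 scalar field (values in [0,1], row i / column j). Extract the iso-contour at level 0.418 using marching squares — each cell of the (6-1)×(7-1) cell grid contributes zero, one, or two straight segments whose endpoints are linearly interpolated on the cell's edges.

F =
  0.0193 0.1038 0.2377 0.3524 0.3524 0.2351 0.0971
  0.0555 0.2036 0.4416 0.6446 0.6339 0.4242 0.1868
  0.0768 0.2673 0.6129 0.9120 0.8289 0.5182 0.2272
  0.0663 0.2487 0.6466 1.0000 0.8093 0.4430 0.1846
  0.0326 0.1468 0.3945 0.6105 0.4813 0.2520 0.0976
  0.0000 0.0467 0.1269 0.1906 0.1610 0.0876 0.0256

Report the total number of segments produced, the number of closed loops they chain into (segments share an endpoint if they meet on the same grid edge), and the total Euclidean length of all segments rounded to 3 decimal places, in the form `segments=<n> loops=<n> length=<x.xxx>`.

cell (0,1): code 0100 → (0.884,2.000)–(1.000,1.901)
cell (0,2): code 1100 → (0.225,3.000)–(0.884,2.000)
cell (0,3): code 1100 → (0.233,4.000)–(0.225,3.000)
cell (0,4): code 1100 → (0.967,5.000)–(0.233,4.000)
cell (0,5): code 1000 → (1.000,5.026)–(0.967,5.000)
cell (1,1): code 0110 → (1.000,1.901)–(2.000,1.436)
cell (1,5): code 1001 → (2.000,5.344)–(1.000,5.026)
cell (2,1): code 0110 → (2.000,1.436)–(3.000,1.425)
cell (2,5): code 1001 → (3.000,5.097)–(2.000,5.344)
cell (3,1): code 0010 → (3.000,1.425)–(3.907,2.000)
cell (3,2): code 0111 → (3.907,2.000)–(4.000,2.109)
cell (3,4): code 1011 → (4.000,4.276)–(3.131,5.000)
cell (3,5): code 0001 → (3.131,5.000)–(3.000,5.097)
cell (4,2): code 0010 → (4.000,2.109)–(4.458,3.000)
cell (4,3): code 0011 → (4.458,3.000)–(4.198,4.000)
cell (4,4): code 0001 → (4.198,4.000)–(4.000,4.276)
total: 16 segments, chained into 1 closed loop(s), length Σ = 12.701144

segments=16 loops=1 length=12.701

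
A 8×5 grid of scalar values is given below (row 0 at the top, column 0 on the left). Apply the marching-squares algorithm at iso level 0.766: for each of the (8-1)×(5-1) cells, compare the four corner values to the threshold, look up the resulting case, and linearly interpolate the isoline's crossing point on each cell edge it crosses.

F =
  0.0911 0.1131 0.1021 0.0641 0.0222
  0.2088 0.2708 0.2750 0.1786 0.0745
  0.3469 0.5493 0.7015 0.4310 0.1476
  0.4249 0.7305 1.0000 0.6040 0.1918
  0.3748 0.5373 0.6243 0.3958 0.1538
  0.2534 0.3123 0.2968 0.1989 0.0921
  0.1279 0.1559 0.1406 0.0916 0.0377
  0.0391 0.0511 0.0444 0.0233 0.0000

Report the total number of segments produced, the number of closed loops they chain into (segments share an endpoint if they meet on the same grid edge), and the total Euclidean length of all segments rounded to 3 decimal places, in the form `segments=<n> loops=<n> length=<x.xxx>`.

cell (2,1): code 0100 → (2.216,2.000)–(3.000,1.132)
cell (2,2): code 1000 → (3.000,2.591)–(2.216,2.000)
cell (3,1): code 0010 → (3.000,1.132)–(3.623,2.000)
cell (3,2): code 0001 → (3.623,2.000)–(3.000,2.591)
total: 4 segments, chained into 1 closed loop(s), length Σ = 4.078592

segments=4 loops=1 length=4.079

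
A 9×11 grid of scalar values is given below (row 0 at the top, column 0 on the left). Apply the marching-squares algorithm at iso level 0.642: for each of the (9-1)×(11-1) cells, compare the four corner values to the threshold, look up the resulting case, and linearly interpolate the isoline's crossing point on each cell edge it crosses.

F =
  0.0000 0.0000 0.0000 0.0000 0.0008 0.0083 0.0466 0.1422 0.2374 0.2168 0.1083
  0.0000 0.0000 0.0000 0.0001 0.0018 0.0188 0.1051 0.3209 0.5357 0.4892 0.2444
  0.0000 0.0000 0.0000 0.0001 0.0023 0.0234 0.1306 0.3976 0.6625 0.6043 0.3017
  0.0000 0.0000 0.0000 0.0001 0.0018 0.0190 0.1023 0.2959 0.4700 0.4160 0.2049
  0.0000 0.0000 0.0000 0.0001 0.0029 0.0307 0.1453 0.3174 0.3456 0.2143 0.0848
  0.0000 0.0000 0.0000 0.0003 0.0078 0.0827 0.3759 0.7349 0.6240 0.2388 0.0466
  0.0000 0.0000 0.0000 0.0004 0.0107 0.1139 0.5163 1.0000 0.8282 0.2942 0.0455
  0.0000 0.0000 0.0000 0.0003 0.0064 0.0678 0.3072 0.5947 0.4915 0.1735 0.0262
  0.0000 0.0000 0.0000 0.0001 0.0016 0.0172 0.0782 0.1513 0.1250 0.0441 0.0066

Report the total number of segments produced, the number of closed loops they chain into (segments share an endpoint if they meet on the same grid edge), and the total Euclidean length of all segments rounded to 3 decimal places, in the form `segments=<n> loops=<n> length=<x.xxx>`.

cell (1,7): code 0100 → (1.838,8.000)–(2.000,7.923)
cell (1,8): code 1000 → (2.000,8.352)–(1.838,8.000)
cell (2,7): code 0010 → (2.000,7.923)–(2.106,8.000)
cell (2,8): code 0001 → (2.106,8.000)–(2.000,8.352)
cell (4,6): code 0100 → (4.777,7.000)–(5.000,6.741)
cell (4,7): code 1000 → (5.000,7.838)–(4.777,7.000)
cell (5,6): code 0110 → (5.000,6.741)–(6.000,6.260)
cell (5,7): code 1101 → (5.088,8.000)–(5.000,7.838)
cell (5,8): code 1000 → (6.000,8.349)–(5.088,8.000)
cell (6,6): code 0010 → (6.000,6.260)–(6.883,7.000)
cell (6,7): code 0011 → (6.883,7.000)–(6.553,8.000)
cell (6,8): code 0001 → (6.553,8.000)–(6.000,8.349)
total: 12 segments, chained into 2 closed loop(s), length Σ = 7.404509

segments=12 loops=2 length=7.405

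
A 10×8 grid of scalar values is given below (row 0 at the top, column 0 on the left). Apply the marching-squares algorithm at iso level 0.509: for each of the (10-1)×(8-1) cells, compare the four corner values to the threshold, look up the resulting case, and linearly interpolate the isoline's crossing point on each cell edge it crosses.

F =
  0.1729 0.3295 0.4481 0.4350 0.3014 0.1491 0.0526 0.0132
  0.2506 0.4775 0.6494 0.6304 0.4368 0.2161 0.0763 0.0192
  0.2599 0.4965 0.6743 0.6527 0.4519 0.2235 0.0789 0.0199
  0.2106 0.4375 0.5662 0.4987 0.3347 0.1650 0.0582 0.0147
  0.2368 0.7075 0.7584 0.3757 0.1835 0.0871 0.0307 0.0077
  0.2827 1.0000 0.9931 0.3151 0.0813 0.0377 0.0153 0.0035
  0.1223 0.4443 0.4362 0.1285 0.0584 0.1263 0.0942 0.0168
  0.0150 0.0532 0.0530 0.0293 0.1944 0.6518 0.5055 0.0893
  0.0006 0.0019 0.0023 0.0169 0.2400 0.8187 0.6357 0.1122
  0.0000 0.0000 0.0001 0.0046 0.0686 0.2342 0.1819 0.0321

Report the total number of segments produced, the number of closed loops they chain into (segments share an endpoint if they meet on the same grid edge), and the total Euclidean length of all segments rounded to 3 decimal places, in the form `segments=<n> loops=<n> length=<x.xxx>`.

segments=24 loops=2 length=20.829

cell (0,1): code 0100 → (0.303,2.000)–(1.000,1.183)
cell (0,2): code 1100 → (0.379,3.000)–(0.303,2.000)
cell (0,3): code 1000 → (1.000,3.627)–(0.379,3.000)
cell (1,1): code 0110 → (1.000,1.183)–(2.000,1.070)
cell (1,3): code 1001 → (2.000,3.716)–(1.000,3.627)
cell (2,1): code 0110 → (2.000,1.070)–(3.000,1.556)
cell (2,2): code 1011 → (3.000,2.847)–(2.933,3.000)
cell (2,3): code 0001 → (2.933,3.000)–(2.000,3.716)
cell (3,0): code 0100 → (3.265,1.000)–(4.000,0.578)
cell (3,1): code 1110 → (3.000,1.556)–(3.265,1.000)
cell (3,2): code 1001 → (4.000,2.652)–(3.000,2.847)
cell (4,0): code 0110 → (4.000,0.578)–(5.000,0.315)
cell (4,2): code 1001 → (5.000,2.714)–(4.000,2.652)
cell (5,0): code 0010 → (5.000,0.315)–(5.884,1.000)
cell (5,1): code 0011 → (5.884,1.000)–(5.869,2.000)
cell (5,2): code 0001 → (5.869,2.000)–(5.000,2.714)
cell (6,4): code 0100 → (6.728,5.000)–(7.000,4.688)
cell (6,5): code 1000 → (7.000,5.976)–(6.728,5.000)
cell (7,4): code 0110 → (7.000,4.688)–(8.000,4.465)
cell (7,5): code 1101 → (7.027,6.000)–(7.000,5.976)
cell (7,6): code 1000 → (8.000,6.242)–(7.027,6.000)
cell (8,4): code 0010 → (8.000,4.465)–(8.530,5.000)
cell (8,5): code 0011 → (8.530,5.000)–(8.279,6.000)
cell (8,6): code 0001 → (8.279,6.000)–(8.000,6.242)
total: 24 segments, chained into 2 closed loop(s), length Σ = 20.828510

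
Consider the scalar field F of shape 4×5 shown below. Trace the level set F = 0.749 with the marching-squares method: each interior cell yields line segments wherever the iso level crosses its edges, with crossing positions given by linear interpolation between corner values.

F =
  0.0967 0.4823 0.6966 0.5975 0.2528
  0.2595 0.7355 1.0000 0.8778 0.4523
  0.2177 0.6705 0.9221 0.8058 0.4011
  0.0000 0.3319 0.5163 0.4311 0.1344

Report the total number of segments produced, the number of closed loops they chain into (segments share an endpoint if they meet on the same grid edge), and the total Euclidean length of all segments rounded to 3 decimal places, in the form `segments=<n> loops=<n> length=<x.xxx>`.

cell (0,1): code 0100 → (0.173,2.000)–(1.000,1.051)
cell (0,2): code 1100 → (0.540,3.000)–(0.173,2.000)
cell (0,3): code 1000 → (1.000,3.303)–(0.540,3.000)
cell (1,1): code 0110 → (1.000,1.051)–(2.000,1.312)
cell (1,3): code 1001 → (2.000,3.140)–(1.000,3.303)
cell (2,1): code 0010 → (2.000,1.312)–(2.427,2.000)
cell (2,2): code 0011 → (2.427,2.000)–(2.152,3.000)
cell (2,3): code 0001 → (2.152,3.000)–(2.000,3.140)
total: 8 segments, chained into 1 closed loop(s), length Σ = 6.974471

segments=8 loops=1 length=6.974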